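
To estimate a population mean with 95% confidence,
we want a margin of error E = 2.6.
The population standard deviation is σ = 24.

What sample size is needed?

Answer: n = 328

Derivation:
z_0.025 = 1.960
n = (z×σ/E)² = (1.960×24/2.6)²
n = 327.3316
Round up: n = 328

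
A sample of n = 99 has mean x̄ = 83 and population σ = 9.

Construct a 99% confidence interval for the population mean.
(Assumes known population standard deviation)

Confidence level: 99%, α = 0.01
z_0.005 = 2.576
SE = σ/√n = 9/√99 = 0.9045
Margin of error = 2.576 × 0.9045 = 2.3300
CI: x̄ ± margin = 83 ± 2.3300
CI: (80.6700, 85.3300)

Answer: (80.6700, 85.3300)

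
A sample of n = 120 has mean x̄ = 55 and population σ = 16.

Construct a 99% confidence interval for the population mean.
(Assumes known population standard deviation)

Confidence level: 99%, α = 0.01
z_0.005 = 2.576
SE = σ/√n = 16/√120 = 1.4606
Margin of error = 2.576 × 1.4606 = 3.7625
CI: x̄ ± margin = 55 ± 3.7625
CI: (51.2375, 58.7625)

Answer: (51.2375, 58.7625)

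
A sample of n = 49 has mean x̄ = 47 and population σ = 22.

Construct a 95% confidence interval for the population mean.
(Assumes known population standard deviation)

Answer: (40.8399, 53.1601)

Derivation:
Confidence level: 95%, α = 0.05
z_0.025 = 1.960
SE = σ/√n = 22/√49 = 3.1429
Margin of error = 1.960 × 3.1429 = 6.1601
CI: x̄ ± margin = 47 ± 6.1601
CI: (40.8399, 53.1601)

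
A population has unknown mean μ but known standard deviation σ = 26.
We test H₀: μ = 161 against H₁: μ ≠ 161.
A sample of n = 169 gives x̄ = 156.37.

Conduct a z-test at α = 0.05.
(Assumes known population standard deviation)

Standard error: SE = σ/√n = 26/√169 = 2.0000
z-statistic: z = (x̄ - μ₀)/SE = (156.37 - 161)/2.0000 = -2.3150
Critical value: ±1.960
p-value = 0.0206
Decision: reject H₀

Answer: z = -2.3150, reject H₀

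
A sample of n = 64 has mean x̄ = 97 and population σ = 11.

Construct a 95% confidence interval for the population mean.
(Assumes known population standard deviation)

Answer: (94.3050, 99.6950)

Derivation:
Confidence level: 95%, α = 0.05
z_0.025 = 1.960
SE = σ/√n = 11/√64 = 1.3750
Margin of error = 1.960 × 1.3750 = 2.6950
CI: x̄ ± margin = 97 ± 2.6950
CI: (94.3050, 99.6950)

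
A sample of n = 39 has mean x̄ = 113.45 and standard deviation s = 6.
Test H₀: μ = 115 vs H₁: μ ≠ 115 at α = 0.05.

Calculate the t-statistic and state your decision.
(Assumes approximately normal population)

Answer: t = -1.6132, fail to reject H₀

Derivation:
df = n - 1 = 38
SE = s/√n = 6/√39 = 0.9608
t = (x̄ - μ₀)/SE = (113.45 - 115)/0.9608 = -1.6132
Critical value: t_{0.025,38} = ±2.024
p-value ≈ 0.1150
Decision: fail to reject H₀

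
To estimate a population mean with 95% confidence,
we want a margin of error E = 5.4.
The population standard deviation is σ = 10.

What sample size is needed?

Answer: n = 14

Derivation:
z_0.025 = 1.960
n = (z×σ/E)² = (1.960×10/5.4)²
n = 13.1742
Round up: n = 14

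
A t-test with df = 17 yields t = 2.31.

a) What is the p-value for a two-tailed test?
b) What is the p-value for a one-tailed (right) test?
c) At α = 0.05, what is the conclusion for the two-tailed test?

Using t-distribution with df = 17:
a) Two-tailed: p = 2×P(T > 2.31) = 0.0337
b) One-tailed: p = P(T > 2.31) = 0.0169
c) 0.0337 < 0.05, reject H₀

Answer: a) 0.0337, b) 0.0169, c) reject H₀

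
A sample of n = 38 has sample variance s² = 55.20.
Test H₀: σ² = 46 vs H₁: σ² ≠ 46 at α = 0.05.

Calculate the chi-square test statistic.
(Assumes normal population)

Answer: χ² = 44.4000, fail to reject H₀

Derivation:
df = n - 1 = 37
χ² = (n-1)s²/σ₀² = 37×55.20/46 = 44.4000
Critical values: χ²_{0.975,37} = 22.106, χ²_{0.025,37} = 55.668
Rejection region: χ² < 22.106 or χ² > 55.668
Decision: fail to reject H₀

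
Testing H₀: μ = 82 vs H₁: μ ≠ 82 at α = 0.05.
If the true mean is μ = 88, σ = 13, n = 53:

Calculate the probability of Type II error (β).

SE = σ/√n = 13/√53 = 1.7857
Critical values: μ₀ ± z_0.025×SE = 82 ± 1.960×1.7857
Acceptance region: (78.5000, 85.5000)
Under H₁ (μ = 88): z_high = (85.5000 - 88)/1.7857 = -1.4000, z_low = (78.5000 - 88)/1.7857 = -5.3200
β = P(not reject | H₁) = Φ(-1.4000) - Φ(-5.3200) ≈ 0.0808

Answer: β ≈ 0.0808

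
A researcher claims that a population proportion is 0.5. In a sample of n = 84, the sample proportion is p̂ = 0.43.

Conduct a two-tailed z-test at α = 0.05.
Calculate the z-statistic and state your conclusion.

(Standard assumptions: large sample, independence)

Answer: z = -1.2831, fail to reject H₀

Derivation:
H₀: p = 0.5, H₁: p ≠ 0.5
Standard error: SE = √(p₀(1-p₀)/n) = √(0.5×0.5/84) = 0.054554
z-statistic: z = (p̂ - p₀)/SE = (0.43 - 0.5)/0.054554 = -1.2831
Critical value: z_0.025 = ±1.960
p-value = 0.1995
Decision: fail to reject H₀ at α = 0.05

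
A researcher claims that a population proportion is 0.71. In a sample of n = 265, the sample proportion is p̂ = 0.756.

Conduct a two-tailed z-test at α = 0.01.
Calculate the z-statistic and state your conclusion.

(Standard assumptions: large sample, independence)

H₀: p = 0.71, H₁: p ≠ 0.71
Standard error: SE = √(p₀(1-p₀)/n) = √(0.71×0.29/265) = 0.027874
z-statistic: z = (p̂ - p₀)/SE = (0.756 - 0.71)/0.027874 = 1.6503
Critical value: z_0.005 = ±2.576
p-value = 0.0989
Decision: fail to reject H₀ at α = 0.01

Answer: z = 1.6503, fail to reject H₀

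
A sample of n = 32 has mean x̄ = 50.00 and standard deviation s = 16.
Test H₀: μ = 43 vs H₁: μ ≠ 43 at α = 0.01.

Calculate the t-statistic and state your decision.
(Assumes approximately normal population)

df = n - 1 = 31
SE = s/√n = 16/√32 = 2.8284
t = (x̄ - μ₀)/SE = (50.00 - 43)/2.8284 = 2.4749
Critical value: t_{0.005,31} = ±2.744
p-value ≈ 0.0190
Decision: fail to reject H₀

Answer: t = 2.4749, fail to reject H₀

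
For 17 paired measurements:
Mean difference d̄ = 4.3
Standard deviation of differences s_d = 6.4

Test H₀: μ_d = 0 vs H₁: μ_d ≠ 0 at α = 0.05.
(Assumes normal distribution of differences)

Answer: t = 2.7703, reject H₀

Derivation:
df = n - 1 = 16
SE = s_d/√n = 6.4/√17 = 1.5522
t = d̄/SE = 4.3/1.5522 = 2.7703
Critical value: t_{0.025,16} = ±2.120
p-value ≈ 0.0137
Decision: reject H₀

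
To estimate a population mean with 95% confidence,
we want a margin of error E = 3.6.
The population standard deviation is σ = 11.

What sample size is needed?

z_0.025 = 1.960
n = (z×σ/E)² = (1.960×11/3.6)²
n = 35.8668
Round up: n = 36

Answer: n = 36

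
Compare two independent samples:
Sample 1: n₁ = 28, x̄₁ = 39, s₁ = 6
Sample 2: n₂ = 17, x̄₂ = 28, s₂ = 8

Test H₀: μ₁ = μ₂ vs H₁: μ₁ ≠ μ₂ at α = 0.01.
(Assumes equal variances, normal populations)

Pooled variance: s²_p = [27×6² + 16×8²]/(43) = 46.4186
s_p = 6.8131
SE = s_p×√(1/n₁ + 1/n₂) = 6.8131×√(1/28 + 1/17) = 2.0948
t = (x̄₁ - x̄₂)/SE = (39 - 28)/2.0948 = 5.2511
df = 43, t-critical = ±2.695
Decision: reject H₀

Answer: t = 5.2511, reject H₀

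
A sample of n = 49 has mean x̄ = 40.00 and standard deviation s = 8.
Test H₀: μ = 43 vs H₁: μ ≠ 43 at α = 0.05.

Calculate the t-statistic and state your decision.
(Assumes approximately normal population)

Answer: t = -2.6249, reject H₀

Derivation:
df = n - 1 = 48
SE = s/√n = 8/√49 = 1.1429
t = (x̄ - μ₀)/SE = (40.00 - 43)/1.1429 = -2.6249
Critical value: t_{0.025,48} = ±2.011
p-value ≈ 0.0116
Decision: reject H₀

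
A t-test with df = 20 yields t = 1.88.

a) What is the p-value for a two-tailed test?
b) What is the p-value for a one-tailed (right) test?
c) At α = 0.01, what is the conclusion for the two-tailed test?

Answer: a) 0.0748, b) 0.0374, c) fail to reject H₀

Derivation:
Using t-distribution with df = 20:
a) Two-tailed: p = 2×P(T > 1.88) = 0.0748
b) One-tailed: p = P(T > 1.88) = 0.0374
c) 0.0748 ≥ 0.01, fail to reject H₀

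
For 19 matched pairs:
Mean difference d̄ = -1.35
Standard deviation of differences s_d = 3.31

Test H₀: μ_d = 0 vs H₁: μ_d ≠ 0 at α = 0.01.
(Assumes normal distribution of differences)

Answer: t = -1.7777, fail to reject H₀

Derivation:
df = n - 1 = 18
SE = s_d/√n = 3.31/√19 = 0.7594
t = d̄/SE = -1.35/0.7594 = -1.7777
Critical value: t_{0.005,18} = ±2.878
p-value ≈ 0.0924
Decision: fail to reject H₀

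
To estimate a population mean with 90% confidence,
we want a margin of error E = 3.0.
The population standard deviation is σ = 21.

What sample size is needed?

Answer: n = 133

Derivation:
z_0.05 = 1.645
n = (z×σ/E)² = (1.645×21/3.0)²
n = 132.5952
Round up: n = 133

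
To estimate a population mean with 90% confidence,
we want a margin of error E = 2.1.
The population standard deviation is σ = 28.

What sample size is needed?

Answer: n = 482

Derivation:
z_0.05 = 1.645
n = (z×σ/E)² = (1.645×28/2.1)²
n = 481.0711
Round up: n = 482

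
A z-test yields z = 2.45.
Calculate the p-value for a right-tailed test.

Answer: p-value ≈ 0.0071

Derivation:
For z = 2.45:
p = P(Z > 2.45) = 1 - Φ(2.45) = 0.0071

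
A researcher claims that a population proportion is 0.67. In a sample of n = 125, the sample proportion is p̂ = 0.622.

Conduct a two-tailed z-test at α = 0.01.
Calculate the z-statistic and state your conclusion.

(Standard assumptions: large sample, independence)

H₀: p = 0.67, H₁: p ≠ 0.67
Standard error: SE = √(p₀(1-p₀)/n) = √(0.67×0.33/125) = 0.042057
z-statistic: z = (p̂ - p₀)/SE = (0.622 - 0.67)/0.042057 = -1.1413
Critical value: z_0.005 = ±2.576
p-value = 0.2537
Decision: fail to reject H₀ at α = 0.01

Answer: z = -1.1413, fail to reject H₀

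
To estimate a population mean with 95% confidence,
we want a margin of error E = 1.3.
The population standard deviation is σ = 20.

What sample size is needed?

Answer: n = 910

Derivation:
z_0.025 = 1.960
n = (z×σ/E)² = (1.960×20/1.3)²
n = 909.2544
Round up: n = 910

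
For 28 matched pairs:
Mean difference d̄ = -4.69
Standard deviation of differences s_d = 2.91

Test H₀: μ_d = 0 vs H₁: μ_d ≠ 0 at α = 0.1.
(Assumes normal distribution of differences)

df = n - 1 = 27
SE = s_d/√n = 2.91/√28 = 0.5499
t = d̄/SE = -4.69/0.5499 = -8.5288
Critical value: t_{0.05,27} = ±1.703
p-value < 0.0001
Decision: reject H₀

Answer: t = -8.5288, reject H₀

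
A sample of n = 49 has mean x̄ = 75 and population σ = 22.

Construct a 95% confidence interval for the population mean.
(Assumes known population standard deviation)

Confidence level: 95%, α = 0.05
z_0.025 = 1.960
SE = σ/√n = 22/√49 = 3.1429
Margin of error = 1.960 × 3.1429 = 6.1601
CI: x̄ ± margin = 75 ± 6.1601
CI: (68.8399, 81.1601)

Answer: (68.8399, 81.1601)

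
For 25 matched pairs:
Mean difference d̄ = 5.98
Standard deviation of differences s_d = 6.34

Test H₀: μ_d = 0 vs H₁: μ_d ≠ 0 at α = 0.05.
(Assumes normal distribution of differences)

Answer: t = 4.7161, reject H₀

Derivation:
df = n - 1 = 24
SE = s_d/√n = 6.34/√25 = 1.2680
t = d̄/SE = 5.98/1.2680 = 4.7161
Critical value: t_{0.025,24} = ±2.064
p-value ≈ 0.0001
Decision: reject H₀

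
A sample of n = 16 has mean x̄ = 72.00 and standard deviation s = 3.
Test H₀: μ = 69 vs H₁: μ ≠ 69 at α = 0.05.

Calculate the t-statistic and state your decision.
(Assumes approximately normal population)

Answer: t = 4.0000, reject H₀

Derivation:
df = n - 1 = 15
SE = s/√n = 3/√16 = 0.7500
t = (x̄ - μ₀)/SE = (72.00 - 69)/0.7500 = 4.0000
Critical value: t_{0.025,15} = ±2.131
p-value ≈ 0.0012
Decision: reject H₀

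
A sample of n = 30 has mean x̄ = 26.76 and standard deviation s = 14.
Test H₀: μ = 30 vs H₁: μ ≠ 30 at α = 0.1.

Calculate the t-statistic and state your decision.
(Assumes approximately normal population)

df = n - 1 = 29
SE = s/√n = 14/√30 = 2.5560
t = (x̄ - μ₀)/SE = (26.76 - 30)/2.5560 = -1.2676
Critical value: t_{0.05,29} = ±1.699
p-value ≈ 0.2150
Decision: fail to reject H₀

Answer: t = -1.2676, fail to reject H₀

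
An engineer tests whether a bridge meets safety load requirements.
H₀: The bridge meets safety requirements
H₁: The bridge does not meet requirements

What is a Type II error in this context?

Type I error: rejecting H₀ when it is actually true (false positive).
Type II error: failing to reject H₀ when H₁ is actually true (false negative).

Answer: Declaring an unsafe bridge to be safe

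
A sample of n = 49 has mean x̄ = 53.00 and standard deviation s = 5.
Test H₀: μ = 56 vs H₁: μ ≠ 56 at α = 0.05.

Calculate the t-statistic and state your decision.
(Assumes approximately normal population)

df = n - 1 = 48
SE = s/√n = 5/√49 = 0.7143
t = (x̄ - μ₀)/SE = (53.00 - 56)/0.7143 = -4.1999
Critical value: t_{0.025,48} = ±2.011
p-value ≈ 0.0001
Decision: reject H₀

Answer: t = -4.1999, reject H₀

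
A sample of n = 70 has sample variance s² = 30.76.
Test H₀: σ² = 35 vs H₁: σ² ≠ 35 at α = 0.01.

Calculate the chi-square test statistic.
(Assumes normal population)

df = n - 1 = 69
χ² = (n-1)s²/σ₀² = 69×30.76/35 = 60.6411
Critical values: χ²_{0.995,69} = 42.494, χ²_{0.005,69} = 102.996
Rejection region: χ² < 42.494 or χ² > 102.996
Decision: fail to reject H₀

Answer: χ² = 60.6411, fail to reject H₀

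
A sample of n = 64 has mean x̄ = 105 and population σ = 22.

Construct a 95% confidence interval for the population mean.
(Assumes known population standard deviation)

Answer: (99.6100, 110.3900)

Derivation:
Confidence level: 95%, α = 0.05
z_0.025 = 1.960
SE = σ/√n = 22/√64 = 2.7500
Margin of error = 1.960 × 2.7500 = 5.3900
CI: x̄ ± margin = 105 ± 5.3900
CI: (99.6100, 110.3900)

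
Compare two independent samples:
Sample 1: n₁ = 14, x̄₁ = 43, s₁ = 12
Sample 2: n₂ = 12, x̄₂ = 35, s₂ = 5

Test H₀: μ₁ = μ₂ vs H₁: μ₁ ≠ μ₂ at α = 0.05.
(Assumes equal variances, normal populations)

Pooled variance: s²_p = [13×12² + 11×5²]/(24) = 89.4583
s_p = 9.4582
SE = s_p×√(1/n₁ + 1/n₂) = 9.4582×√(1/14 + 1/12) = 3.7208
t = (x̄₁ - x̄₂)/SE = (43 - 35)/3.7208 = 2.1501
df = 24, t-critical = ±2.064
Decision: reject H₀

Answer: t = 2.1501, reject H₀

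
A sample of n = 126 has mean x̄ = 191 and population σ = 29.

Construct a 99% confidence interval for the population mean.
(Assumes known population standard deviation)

Answer: (184.3449, 197.6551)

Derivation:
Confidence level: 99%, α = 0.01
z_0.005 = 2.576
SE = σ/√n = 29/√126 = 2.5835
Margin of error = 2.576 × 2.5835 = 6.6551
CI: x̄ ± margin = 191 ± 6.6551
CI: (184.3449, 197.6551)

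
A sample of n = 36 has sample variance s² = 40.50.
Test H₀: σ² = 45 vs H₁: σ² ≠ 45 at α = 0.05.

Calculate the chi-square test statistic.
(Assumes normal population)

Answer: χ² = 31.5000, fail to reject H₀

Derivation:
df = n - 1 = 35
χ² = (n-1)s²/σ₀² = 35×40.50/45 = 31.5000
Critical values: χ²_{0.975,35} = 20.569, χ²_{0.025,35} = 53.203
Rejection region: χ² < 20.569 or χ² > 53.203
Decision: fail to reject H₀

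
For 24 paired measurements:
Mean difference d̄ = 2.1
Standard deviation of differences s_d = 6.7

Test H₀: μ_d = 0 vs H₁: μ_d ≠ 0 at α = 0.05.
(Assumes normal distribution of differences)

df = n - 1 = 23
SE = s_d/√n = 6.7/√24 = 1.3676
t = d̄/SE = 2.1/1.3676 = 1.5355
Critical value: t_{0.025,23} = ±2.069
p-value ≈ 0.1383
Decision: fail to reject H₀

Answer: t = 1.5355, fail to reject H₀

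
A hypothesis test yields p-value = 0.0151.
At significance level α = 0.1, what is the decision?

Compare p-value to α:
0.0151 < 0.1
Decision: reject H₀

Answer: reject H₀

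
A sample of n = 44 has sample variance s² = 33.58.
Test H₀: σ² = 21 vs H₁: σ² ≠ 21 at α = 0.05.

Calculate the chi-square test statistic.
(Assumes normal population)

df = n - 1 = 43
χ² = (n-1)s²/σ₀² = 43×33.58/21 = 68.7590
Critical values: χ²_{0.975,43} = 26.785, χ²_{0.025,43} = 62.990
Rejection region: χ² < 26.785 or χ² > 62.990
Decision: reject H₀

Answer: χ² = 68.7590, reject H₀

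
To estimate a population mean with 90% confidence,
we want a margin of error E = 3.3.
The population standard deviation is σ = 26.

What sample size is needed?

Answer: n = 168

Derivation:
z_0.05 = 1.645
n = (z×σ/E)² = (1.645×26/3.3)²
n = 167.9773
Round up: n = 168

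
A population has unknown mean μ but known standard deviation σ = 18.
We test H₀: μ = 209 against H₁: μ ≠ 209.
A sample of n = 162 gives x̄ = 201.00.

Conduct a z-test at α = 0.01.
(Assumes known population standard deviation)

Answer: z = -5.6569, reject H₀

Derivation:
Standard error: SE = σ/√n = 18/√162 = 1.4142
z-statistic: z = (x̄ - μ₀)/SE = (201.00 - 209)/1.4142 = -5.6569
Critical value: ±2.576
p-value < 0.0001
Decision: reject H₀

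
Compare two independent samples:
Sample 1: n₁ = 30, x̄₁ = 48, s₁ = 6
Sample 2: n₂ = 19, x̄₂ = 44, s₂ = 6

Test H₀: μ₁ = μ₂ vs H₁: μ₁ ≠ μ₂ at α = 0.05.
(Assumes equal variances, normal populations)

Pooled variance: s²_p = [29×6² + 18×6²]/(47) = 36.0000
s_p = 6.0000
SE = s_p×√(1/n₁ + 1/n₂) = 6.0000×√(1/30 + 1/19) = 1.7592
t = (x̄₁ - x̄₂)/SE = (48 - 44)/1.7592 = 2.2738
df = 47, t-critical = ±2.012
Decision: reject H₀

Answer: t = 2.2738, reject H₀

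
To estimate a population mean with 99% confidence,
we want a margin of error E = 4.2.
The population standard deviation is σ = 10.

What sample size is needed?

Answer: n = 38

Derivation:
z_0.005 = 2.576
n = (z×σ/E)² = (2.576×10/4.2)²
n = 37.6178
Round up: n = 38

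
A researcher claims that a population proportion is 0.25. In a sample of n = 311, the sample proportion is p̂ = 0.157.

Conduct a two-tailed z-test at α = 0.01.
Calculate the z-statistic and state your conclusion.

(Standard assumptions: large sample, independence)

H₀: p = 0.25, H₁: p ≠ 0.25
Standard error: SE = √(p₀(1-p₀)/n) = √(0.25×0.75/311) = 0.024554
z-statistic: z = (p̂ - p₀)/SE = (0.157 - 0.25)/0.024554 = -3.7876
Critical value: z_0.005 = ±2.576
p-value = 0.0002
Decision: reject H₀ at α = 0.01

Answer: z = -3.7876, reject H₀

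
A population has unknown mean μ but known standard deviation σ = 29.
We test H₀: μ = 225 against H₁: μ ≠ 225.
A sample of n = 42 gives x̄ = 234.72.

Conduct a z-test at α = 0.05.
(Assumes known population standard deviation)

Answer: z = 2.1722, reject H₀

Derivation:
Standard error: SE = σ/√n = 29/√42 = 4.4748
z-statistic: z = (x̄ - μ₀)/SE = (234.72 - 225)/4.4748 = 2.1722
Critical value: ±1.960
p-value = 0.0298
Decision: reject H₀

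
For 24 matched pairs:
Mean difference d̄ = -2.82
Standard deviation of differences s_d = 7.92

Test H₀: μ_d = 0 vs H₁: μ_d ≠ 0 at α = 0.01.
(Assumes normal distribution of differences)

df = n - 1 = 23
SE = s_d/√n = 7.92/√24 = 1.6167
t = d̄/SE = -2.82/1.6167 = -1.7443
Critical value: t_{0.005,23} = ±2.807
p-value ≈ 0.0945
Decision: fail to reject H₀

Answer: t = -1.7443, fail to reject H₀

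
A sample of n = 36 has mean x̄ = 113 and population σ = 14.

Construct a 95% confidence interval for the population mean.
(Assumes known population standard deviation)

Answer: (108.4267, 117.5733)

Derivation:
Confidence level: 95%, α = 0.05
z_0.025 = 1.960
SE = σ/√n = 14/√36 = 2.3333
Margin of error = 1.960 × 2.3333 = 4.5733
CI: x̄ ± margin = 113 ± 4.5733
CI: (108.4267, 117.5733)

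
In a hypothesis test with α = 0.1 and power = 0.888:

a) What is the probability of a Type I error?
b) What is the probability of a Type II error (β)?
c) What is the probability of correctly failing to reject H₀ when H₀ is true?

Answer: a) 0.1, b) 0.112, c) 0.9

Derivation:
a) Type I error probability = α = 0.1
b) Power = P(reject H₀ | H₁ true) = 1 - β = 0.888, so Type II error probability = β = 1 - Power = 0.112
c) P(fail to reject H₀ | H₀ true) = 1 - α = 0.9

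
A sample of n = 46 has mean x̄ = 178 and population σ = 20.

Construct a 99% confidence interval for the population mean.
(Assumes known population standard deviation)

Answer: (170.4039, 185.5961)

Derivation:
Confidence level: 99%, α = 0.01
z_0.005 = 2.576
SE = σ/√n = 20/√46 = 2.9488
Margin of error = 2.576 × 2.9488 = 7.5961
CI: x̄ ± margin = 178 ± 7.5961
CI: (170.4039, 185.5961)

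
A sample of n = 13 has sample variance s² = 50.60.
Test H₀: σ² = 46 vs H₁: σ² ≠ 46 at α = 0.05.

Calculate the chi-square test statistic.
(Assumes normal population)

df = n - 1 = 12
χ² = (n-1)s²/σ₀² = 12×50.60/46 = 13.2000
Critical values: χ²_{0.975,12} = 4.404, χ²_{0.025,12} = 23.337
Rejection region: χ² < 4.404 or χ² > 23.337
Decision: fail to reject H₀

Answer: χ² = 13.2000, fail to reject H₀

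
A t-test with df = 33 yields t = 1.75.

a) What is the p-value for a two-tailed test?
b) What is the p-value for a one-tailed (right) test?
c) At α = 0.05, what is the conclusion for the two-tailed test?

Using t-distribution with df = 33:
a) Two-tailed: p = 2×P(T > 1.75) = 0.0894
b) One-tailed: p = P(T > 1.75) = 0.0447
c) 0.0894 ≥ 0.05, fail to reject H₀

Answer: a) 0.0894, b) 0.0447, c) fail to reject H₀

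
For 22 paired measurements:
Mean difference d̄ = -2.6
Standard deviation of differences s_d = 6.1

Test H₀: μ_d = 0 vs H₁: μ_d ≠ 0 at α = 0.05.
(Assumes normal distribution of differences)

Answer: t = -1.9992, fail to reject H₀

Derivation:
df = n - 1 = 21
SE = s_d/√n = 6.1/√22 = 1.3005
t = d̄/SE = -2.6/1.3005 = -1.9992
Critical value: t_{0.025,21} = ±2.080
p-value ≈ 0.0587
Decision: fail to reject H₀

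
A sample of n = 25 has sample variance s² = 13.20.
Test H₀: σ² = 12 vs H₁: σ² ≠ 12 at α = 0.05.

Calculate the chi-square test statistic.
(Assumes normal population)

df = n - 1 = 24
χ² = (n-1)s²/σ₀² = 24×13.20/12 = 26.4000
Critical values: χ²_{0.975,24} = 12.401, χ²_{0.025,24} = 39.364
Rejection region: χ² < 12.401 or χ² > 39.364
Decision: fail to reject H₀

Answer: χ² = 26.4000, fail to reject H₀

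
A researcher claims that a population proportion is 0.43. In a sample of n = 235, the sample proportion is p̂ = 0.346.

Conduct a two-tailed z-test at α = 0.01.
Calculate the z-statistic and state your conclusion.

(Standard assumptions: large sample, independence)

Answer: z = -2.6010, reject H₀

Derivation:
H₀: p = 0.43, H₁: p ≠ 0.43
Standard error: SE = √(p₀(1-p₀)/n) = √(0.43×0.57/235) = 0.032295
z-statistic: z = (p̂ - p₀)/SE = (0.346 - 0.43)/0.032295 = -2.6010
Critical value: z_0.005 = ±2.576
p-value = 0.0093
Decision: reject H₀ at α = 0.01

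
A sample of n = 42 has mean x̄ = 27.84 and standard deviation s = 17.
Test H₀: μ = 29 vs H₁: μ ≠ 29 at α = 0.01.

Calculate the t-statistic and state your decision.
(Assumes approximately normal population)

df = n - 1 = 41
SE = s/√n = 17/√42 = 2.6232
t = (x̄ - μ₀)/SE = (27.84 - 29)/2.6232 = -0.4422
Critical value: t_{0.005,41} = ±2.701
p-value ≈ 0.6607
Decision: fail to reject H₀

Answer: t = -0.4422, fail to reject H₀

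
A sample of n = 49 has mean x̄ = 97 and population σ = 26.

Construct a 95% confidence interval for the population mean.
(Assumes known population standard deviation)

Confidence level: 95%, α = 0.05
z_0.025 = 1.960
SE = σ/√n = 26/√49 = 3.7143
Margin of error = 1.960 × 3.7143 = 7.2800
CI: x̄ ± margin = 97 ± 7.2800
CI: (89.7200, 104.2800)

Answer: (89.7200, 104.2800)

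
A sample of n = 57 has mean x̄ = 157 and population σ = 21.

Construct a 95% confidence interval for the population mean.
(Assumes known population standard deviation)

Answer: (151.5483, 162.4517)

Derivation:
Confidence level: 95%, α = 0.05
z_0.025 = 1.960
SE = σ/√n = 21/√57 = 2.7815
Margin of error = 1.960 × 2.7815 = 5.4517
CI: x̄ ± margin = 157 ± 5.4517
CI: (151.5483, 162.4517)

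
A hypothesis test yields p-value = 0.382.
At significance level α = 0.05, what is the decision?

Answer: fail to reject H₀

Derivation:
Compare p-value to α:
0.382 ≥ 0.05
Decision: fail to reject H₀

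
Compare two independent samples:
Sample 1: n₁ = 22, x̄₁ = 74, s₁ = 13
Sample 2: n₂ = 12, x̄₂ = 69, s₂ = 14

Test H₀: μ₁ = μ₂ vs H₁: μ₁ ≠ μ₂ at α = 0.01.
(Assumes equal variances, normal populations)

Answer: t = 1.0435, fail to reject H₀

Derivation:
Pooled variance: s²_p = [21×13² + 11×14²]/(32) = 178.2812
s_p = 13.3522
SE = s_p×√(1/n₁ + 1/n₂) = 13.3522×√(1/22 + 1/12) = 4.7917
t = (x̄₁ - x̄₂)/SE = (74 - 69)/4.7917 = 1.0435
df = 32, t-critical = ±2.738
Decision: fail to reject H₀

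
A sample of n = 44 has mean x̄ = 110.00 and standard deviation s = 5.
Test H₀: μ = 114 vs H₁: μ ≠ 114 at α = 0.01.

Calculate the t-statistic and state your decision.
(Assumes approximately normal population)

df = n - 1 = 43
SE = s/√n = 5/√44 = 0.7538
t = (x̄ - μ₀)/SE = (110.00 - 114)/0.7538 = -5.3064
Critical value: t_{0.005,43} = ±2.695
p-value < 0.0001
Decision: reject H₀

Answer: t = -5.3064, reject H₀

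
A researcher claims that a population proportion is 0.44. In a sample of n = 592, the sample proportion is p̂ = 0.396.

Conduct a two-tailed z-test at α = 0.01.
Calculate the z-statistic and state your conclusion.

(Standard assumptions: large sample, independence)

Answer: z = -2.1568, fail to reject H₀

Derivation:
H₀: p = 0.44, H₁: p ≠ 0.44
Standard error: SE = √(p₀(1-p₀)/n) = √(0.44×0.56/592) = 0.020401
z-statistic: z = (p̂ - p₀)/SE = (0.396 - 0.44)/0.020401 = -2.1568
Critical value: z_0.005 = ±2.576
p-value = 0.0310
Decision: fail to reject H₀ at α = 0.01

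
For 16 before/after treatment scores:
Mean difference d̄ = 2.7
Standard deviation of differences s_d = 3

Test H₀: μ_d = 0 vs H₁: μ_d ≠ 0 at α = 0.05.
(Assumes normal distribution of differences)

df = n - 1 = 15
SE = s_d/√n = 3/√16 = 0.7500
t = d̄/SE = 2.7/0.7500 = 3.6000
Critical value: t_{0.025,15} = ±2.131
p-value ≈ 0.0026
Decision: reject H₀

Answer: t = 3.6000, reject H₀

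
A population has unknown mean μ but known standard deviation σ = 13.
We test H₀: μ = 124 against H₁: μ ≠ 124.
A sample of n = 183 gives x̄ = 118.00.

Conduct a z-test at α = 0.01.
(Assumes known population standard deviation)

Answer: z = -6.2435, reject H₀

Derivation:
Standard error: SE = σ/√n = 13/√183 = 0.9610
z-statistic: z = (x̄ - μ₀)/SE = (118.00 - 124)/0.9610 = -6.2435
Critical value: ±2.576
p-value < 0.0001
Decision: reject H₀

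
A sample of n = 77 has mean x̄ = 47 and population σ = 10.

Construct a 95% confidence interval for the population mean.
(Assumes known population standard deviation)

Confidence level: 95%, α = 0.05
z_0.025 = 1.960
SE = σ/√n = 10/√77 = 1.1396
Margin of error = 1.960 × 1.1396 = 2.2336
CI: x̄ ± margin = 47 ± 2.2336
CI: (44.7664, 49.2336)

Answer: (44.7664, 49.2336)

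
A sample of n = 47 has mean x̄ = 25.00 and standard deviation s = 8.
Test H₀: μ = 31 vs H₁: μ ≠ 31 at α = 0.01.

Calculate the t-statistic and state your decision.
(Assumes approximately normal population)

df = n - 1 = 46
SE = s/√n = 8/√47 = 1.1669
t = (x̄ - μ₀)/SE = (25.00 - 31)/1.1669 = -5.1418
Critical value: t_{0.005,46} = ±2.687
p-value < 0.0001
Decision: reject H₀

Answer: t = -5.1418, reject H₀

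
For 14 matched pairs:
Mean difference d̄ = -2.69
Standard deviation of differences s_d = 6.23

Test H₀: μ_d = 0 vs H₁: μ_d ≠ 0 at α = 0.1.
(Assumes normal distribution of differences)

df = n - 1 = 13
SE = s_d/√n = 6.23/√14 = 1.6650
t = d̄/SE = -2.69/1.6650 = -1.6156
Critical value: t_{0.05,13} = ±1.771
p-value ≈ 0.1302
Decision: fail to reject H₀

Answer: t = -1.6156, fail to reject H₀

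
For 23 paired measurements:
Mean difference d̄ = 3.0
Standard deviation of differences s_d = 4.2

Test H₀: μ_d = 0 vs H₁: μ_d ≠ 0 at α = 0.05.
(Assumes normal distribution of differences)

df = n - 1 = 22
SE = s_d/√n = 4.2/√23 = 0.8758
t = d̄/SE = 3.0/0.8758 = 3.4254
Critical value: t_{0.025,22} = ±2.074
p-value ≈ 0.0024
Decision: reject H₀

Answer: t = 3.4254, reject H₀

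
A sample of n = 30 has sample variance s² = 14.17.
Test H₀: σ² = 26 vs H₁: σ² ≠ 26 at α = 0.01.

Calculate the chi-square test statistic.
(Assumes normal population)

df = n - 1 = 29
χ² = (n-1)s²/σ₀² = 29×14.17/26 = 15.8050
Critical values: χ²_{0.995,29} = 13.121, χ²_{0.005,29} = 52.336
Rejection region: χ² < 13.121 or χ² > 52.336
Decision: fail to reject H₀

Answer: χ² = 15.8050, fail to reject H₀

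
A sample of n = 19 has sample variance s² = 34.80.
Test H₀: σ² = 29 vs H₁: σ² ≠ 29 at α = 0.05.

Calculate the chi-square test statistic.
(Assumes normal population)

Answer: χ² = 21.6000, fail to reject H₀

Derivation:
df = n - 1 = 18
χ² = (n-1)s²/σ₀² = 18×34.80/29 = 21.6000
Critical values: χ²_{0.975,18} = 8.231, χ²_{0.025,18} = 31.526
Rejection region: χ² < 8.231 or χ² > 31.526
Decision: fail to reject H₀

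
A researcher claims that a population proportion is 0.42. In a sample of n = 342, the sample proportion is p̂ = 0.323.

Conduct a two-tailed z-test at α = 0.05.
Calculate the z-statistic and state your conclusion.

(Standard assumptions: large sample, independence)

Answer: z = -3.6345, reject H₀

Derivation:
H₀: p = 0.42, H₁: p ≠ 0.42
Standard error: SE = √(p₀(1-p₀)/n) = √(0.42×0.58/342) = 0.026689
z-statistic: z = (p̂ - p₀)/SE = (0.323 - 0.42)/0.026689 = -3.6345
Critical value: z_0.025 = ±1.960
p-value = 0.0003
Decision: reject H₀ at α = 0.05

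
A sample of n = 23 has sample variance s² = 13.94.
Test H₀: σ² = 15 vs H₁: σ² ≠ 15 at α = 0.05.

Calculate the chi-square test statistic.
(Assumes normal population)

Answer: χ² = 20.4453, fail to reject H₀

Derivation:
df = n - 1 = 22
χ² = (n-1)s²/σ₀² = 22×13.94/15 = 20.4453
Critical values: χ²_{0.975,22} = 10.982, χ²_{0.025,22} = 36.781
Rejection region: χ² < 10.982 or χ² > 36.781
Decision: fail to reject H₀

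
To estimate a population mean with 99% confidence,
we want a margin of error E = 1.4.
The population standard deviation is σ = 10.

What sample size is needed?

Answer: n = 339

Derivation:
z_0.005 = 2.576
n = (z×σ/E)² = (2.576×10/1.4)²
n = 338.5600
Round up: n = 339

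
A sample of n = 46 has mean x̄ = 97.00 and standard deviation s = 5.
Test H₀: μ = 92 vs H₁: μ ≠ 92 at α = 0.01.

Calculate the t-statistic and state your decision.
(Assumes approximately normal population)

Answer: t = 6.7824, reject H₀

Derivation:
df = n - 1 = 45
SE = s/√n = 5/√46 = 0.7372
t = (x̄ - μ₀)/SE = (97.00 - 92)/0.7372 = 6.7824
Critical value: t_{0.005,45} = ±2.690
p-value < 0.0001
Decision: reject H₀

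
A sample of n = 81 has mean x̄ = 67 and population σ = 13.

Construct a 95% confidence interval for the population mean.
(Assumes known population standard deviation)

Answer: (64.1690, 69.8310)

Derivation:
Confidence level: 95%, α = 0.05
z_0.025 = 1.960
SE = σ/√n = 13/√81 = 1.4444
Margin of error = 1.960 × 1.4444 = 2.8310
CI: x̄ ± margin = 67 ± 2.8310
CI: (64.1690, 69.8310)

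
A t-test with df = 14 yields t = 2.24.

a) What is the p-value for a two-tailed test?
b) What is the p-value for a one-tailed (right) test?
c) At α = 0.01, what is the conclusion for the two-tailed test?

Answer: a) 0.0418, b) 0.0209, c) fail to reject H₀

Derivation:
Using t-distribution with df = 14:
a) Two-tailed: p = 2×P(T > 2.24) = 0.0418
b) One-tailed: p = P(T > 2.24) = 0.0209
c) 0.0418 ≥ 0.01, fail to reject H₀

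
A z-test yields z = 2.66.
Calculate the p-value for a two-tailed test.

For z = 2.66:
p = 2×P(Z > |2.66|) = 2×(1 - Φ(2.66)) = 0.0078

Answer: p-value ≈ 0.0078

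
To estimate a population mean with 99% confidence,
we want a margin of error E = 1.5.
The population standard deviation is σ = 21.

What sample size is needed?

Answer: n = 1301

Derivation:
z_0.005 = 2.576
n = (z×σ/E)² = (2.576×21/1.5)²
n = 1300.6121
Round up: n = 1301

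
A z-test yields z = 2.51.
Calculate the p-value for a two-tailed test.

For z = 2.51:
p = 2×P(Z > |2.51|) = 2×(1 - Φ(2.51)) = 0.0121

Answer: p-value ≈ 0.0121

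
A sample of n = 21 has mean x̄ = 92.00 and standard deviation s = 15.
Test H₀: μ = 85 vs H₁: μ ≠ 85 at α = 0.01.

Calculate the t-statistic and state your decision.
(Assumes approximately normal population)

Answer: t = 2.1385, fail to reject H₀

Derivation:
df = n - 1 = 20
SE = s/√n = 15/√21 = 3.2733
t = (x̄ - μ₀)/SE = (92.00 - 85)/3.2733 = 2.1385
Critical value: t_{0.005,20} = ±2.845
p-value ≈ 0.0450
Decision: fail to reject H₀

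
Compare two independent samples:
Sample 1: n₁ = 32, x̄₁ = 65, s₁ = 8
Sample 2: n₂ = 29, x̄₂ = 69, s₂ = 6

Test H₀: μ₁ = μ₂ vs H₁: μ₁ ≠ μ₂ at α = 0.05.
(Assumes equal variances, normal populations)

Pooled variance: s²_p = [31×8² + 28×6²]/(59) = 50.7119
s_p = 7.1212
SE = s_p×√(1/n₁ + 1/n₂) = 7.1212×√(1/32 + 1/29) = 1.8258
t = (x̄₁ - x̄₂)/SE = (65 - 69)/1.8258 = -2.1908
df = 59, t-critical = ±2.001
Decision: reject H₀

Answer: t = -2.1908, reject H₀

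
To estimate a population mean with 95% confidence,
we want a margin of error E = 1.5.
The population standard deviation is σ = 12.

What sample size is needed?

z_0.025 = 1.960
n = (z×σ/E)² = (1.960×12/1.5)²
n = 245.8624
Round up: n = 246

Answer: n = 246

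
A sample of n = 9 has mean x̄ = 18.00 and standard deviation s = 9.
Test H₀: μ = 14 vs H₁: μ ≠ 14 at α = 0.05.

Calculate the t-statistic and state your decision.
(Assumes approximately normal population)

Answer: t = 1.3333, fail to reject H₀

Derivation:
df = n - 1 = 8
SE = s/√n = 9/√9 = 3.0000
t = (x̄ - μ₀)/SE = (18.00 - 14)/3.0000 = 1.3333
Critical value: t_{0.025,8} = ±2.306
p-value ≈ 0.2191
Decision: fail to reject H₀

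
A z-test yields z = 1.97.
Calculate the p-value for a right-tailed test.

Answer: p-value ≈ 0.0244

Derivation:
For z = 1.97:
p = P(Z > 1.97) = 1 - Φ(1.97) = 0.0244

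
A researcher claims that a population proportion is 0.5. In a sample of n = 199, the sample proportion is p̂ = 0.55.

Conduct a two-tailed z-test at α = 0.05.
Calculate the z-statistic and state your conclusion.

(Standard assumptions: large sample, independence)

Answer: z = 1.4107, fail to reject H₀

Derivation:
H₀: p = 0.5, H₁: p ≠ 0.5
Standard error: SE = √(p₀(1-p₀)/n) = √(0.5×0.5/199) = 0.035444
z-statistic: z = (p̂ - p₀)/SE = (0.55 - 0.5)/0.035444 = 1.4107
Critical value: z_0.025 = ±1.960
p-value = 0.1583
Decision: fail to reject H₀ at α = 0.05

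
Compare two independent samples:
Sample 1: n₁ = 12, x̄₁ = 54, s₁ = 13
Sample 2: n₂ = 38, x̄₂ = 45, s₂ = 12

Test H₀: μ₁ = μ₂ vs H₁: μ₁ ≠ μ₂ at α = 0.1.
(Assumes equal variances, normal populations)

Answer: t = 2.2212, reject H₀

Derivation:
Pooled variance: s²_p = [11×13² + 37×12²]/(48) = 149.7292
s_p = 12.2364
SE = s_p×√(1/n₁ + 1/n₂) = 12.2364×√(1/12 + 1/38) = 4.0519
t = (x̄₁ - x̄₂)/SE = (54 - 45)/4.0519 = 2.2212
df = 48, t-critical = ±1.677
Decision: reject H₀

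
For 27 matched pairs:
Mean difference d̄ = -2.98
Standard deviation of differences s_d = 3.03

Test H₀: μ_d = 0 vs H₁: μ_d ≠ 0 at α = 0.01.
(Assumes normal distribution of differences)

df = n - 1 = 26
SE = s_d/√n = 3.03/√27 = 0.5831
t = d̄/SE = -2.98/0.5831 = -5.1106
Critical value: t_{0.005,26} = ±2.779
p-value < 0.0001
Decision: reject H₀

Answer: t = -5.1106, reject H₀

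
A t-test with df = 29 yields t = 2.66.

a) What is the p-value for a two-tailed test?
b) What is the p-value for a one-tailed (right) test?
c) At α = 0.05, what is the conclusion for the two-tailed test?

Answer: a) 0.0126, b) 0.0063, c) reject H₀

Derivation:
Using t-distribution with df = 29:
a) Two-tailed: p = 2×P(T > 2.66) = 0.0126
b) One-tailed: p = P(T > 2.66) = 0.0063
c) 0.0126 < 0.05, reject H₀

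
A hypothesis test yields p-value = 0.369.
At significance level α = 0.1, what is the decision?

Compare p-value to α:
0.369 ≥ 0.1
Decision: fail to reject H₀

Answer: fail to reject H₀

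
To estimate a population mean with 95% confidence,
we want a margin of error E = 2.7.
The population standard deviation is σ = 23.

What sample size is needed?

z_0.025 = 1.960
n = (z×σ/E)² = (1.960×23/2.7)²
n = 278.7663
Round up: n = 279

Answer: n = 279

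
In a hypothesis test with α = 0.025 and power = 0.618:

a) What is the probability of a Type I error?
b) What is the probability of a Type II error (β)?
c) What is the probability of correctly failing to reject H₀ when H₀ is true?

a) Type I error probability = α = 0.025
b) Power = P(reject H₀ | H₁ true) = 1 - β = 0.618, so Type II error probability = β = 1 - Power = 0.382
c) P(fail to reject H₀ | H₀ true) = 1 - α = 0.975

Answer: a) 0.025, b) 0.382, c) 0.975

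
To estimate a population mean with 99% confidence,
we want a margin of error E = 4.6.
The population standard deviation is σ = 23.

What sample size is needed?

Answer: n = 166

Derivation:
z_0.005 = 2.576
n = (z×σ/E)² = (2.576×23/4.6)²
n = 165.8944
Round up: n = 166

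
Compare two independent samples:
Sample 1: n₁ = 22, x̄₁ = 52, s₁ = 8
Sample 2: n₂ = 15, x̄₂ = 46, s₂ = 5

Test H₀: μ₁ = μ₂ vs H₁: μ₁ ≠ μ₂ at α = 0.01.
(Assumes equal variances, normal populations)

Answer: t = 2.5757, fail to reject H₀

Derivation:
Pooled variance: s²_p = [21×8² + 14×5²]/(35) = 48.4000
s_p = 6.9570
SE = s_p×√(1/n₁ + 1/n₂) = 6.9570×√(1/22 + 1/15) = 2.3295
t = (x̄₁ - x̄₂)/SE = (52 - 46)/2.3295 = 2.5757
df = 35, t-critical = ±2.724
Decision: fail to reject H₀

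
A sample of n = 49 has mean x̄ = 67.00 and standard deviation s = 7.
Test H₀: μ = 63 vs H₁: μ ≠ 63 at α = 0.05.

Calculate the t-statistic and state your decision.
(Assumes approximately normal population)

Answer: t = 4.0000, reject H₀

Derivation:
df = n - 1 = 48
SE = s/√n = 7/√49 = 1.0000
t = (x̄ - μ₀)/SE = (67.00 - 63)/1.0000 = 4.0000
Critical value: t_{0.025,48} = ±2.011
p-value ≈ 0.0002
Decision: reject H₀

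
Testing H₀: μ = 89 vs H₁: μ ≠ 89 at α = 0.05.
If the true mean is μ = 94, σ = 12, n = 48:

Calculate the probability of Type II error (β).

Answer: β ≈ 0.1770

Derivation:
SE = σ/√n = 12/√48 = 1.7321
Critical values: μ₀ ± z_0.025×SE = 89 ± 1.960×1.7321
Acceptance region: (85.6051, 92.3949)
Under H₁ (μ = 94): z_high = (92.3949 - 94)/1.7321 = -0.9267, z_low = (85.6051 - 94)/1.7321 = -4.8467
β = P(not reject | H₁) = Φ(-0.9267) - Φ(-4.8467) ≈ 0.1770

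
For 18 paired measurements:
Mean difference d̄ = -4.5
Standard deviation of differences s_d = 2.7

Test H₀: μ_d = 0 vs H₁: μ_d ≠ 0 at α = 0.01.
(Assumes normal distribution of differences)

Answer: t = -7.0710, reject H₀

Derivation:
df = n - 1 = 17
SE = s_d/√n = 2.7/√18 = 0.6364
t = d̄/SE = -4.5/0.6364 = -7.0710
Critical value: t_{0.005,17} = ±2.898
p-value < 0.0001
Decision: reject H₀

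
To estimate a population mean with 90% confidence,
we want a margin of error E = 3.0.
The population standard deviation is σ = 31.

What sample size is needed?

Answer: n = 289

Derivation:
z_0.05 = 1.645
n = (z×σ/E)² = (1.645×31/3.0)²
n = 288.9433
Round up: n = 289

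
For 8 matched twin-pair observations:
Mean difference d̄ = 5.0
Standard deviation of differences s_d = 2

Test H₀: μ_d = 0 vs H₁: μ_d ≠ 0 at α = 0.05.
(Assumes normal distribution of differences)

df = n - 1 = 7
SE = s_d/√n = 2/√8 = 0.7071
t = d̄/SE = 5.0/0.7071 = 7.0711
Critical value: t_{0.025,7} = ±2.365
p-value ≈ 0.0002
Decision: reject H₀

Answer: t = 7.0711, reject H₀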